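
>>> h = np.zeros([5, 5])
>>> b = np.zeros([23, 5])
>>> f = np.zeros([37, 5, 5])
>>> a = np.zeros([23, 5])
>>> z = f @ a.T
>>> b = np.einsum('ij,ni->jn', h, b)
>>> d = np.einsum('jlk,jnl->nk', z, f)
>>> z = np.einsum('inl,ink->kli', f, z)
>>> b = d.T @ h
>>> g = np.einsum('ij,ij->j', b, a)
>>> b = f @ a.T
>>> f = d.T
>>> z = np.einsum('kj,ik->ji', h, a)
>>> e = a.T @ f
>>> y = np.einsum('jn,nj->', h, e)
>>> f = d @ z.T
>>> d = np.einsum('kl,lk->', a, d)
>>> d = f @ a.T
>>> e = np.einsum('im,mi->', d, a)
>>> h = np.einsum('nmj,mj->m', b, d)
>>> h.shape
(5,)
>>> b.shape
(37, 5, 23)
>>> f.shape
(5, 5)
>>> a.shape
(23, 5)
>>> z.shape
(5, 23)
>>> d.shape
(5, 23)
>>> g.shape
(5,)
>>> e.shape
()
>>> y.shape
()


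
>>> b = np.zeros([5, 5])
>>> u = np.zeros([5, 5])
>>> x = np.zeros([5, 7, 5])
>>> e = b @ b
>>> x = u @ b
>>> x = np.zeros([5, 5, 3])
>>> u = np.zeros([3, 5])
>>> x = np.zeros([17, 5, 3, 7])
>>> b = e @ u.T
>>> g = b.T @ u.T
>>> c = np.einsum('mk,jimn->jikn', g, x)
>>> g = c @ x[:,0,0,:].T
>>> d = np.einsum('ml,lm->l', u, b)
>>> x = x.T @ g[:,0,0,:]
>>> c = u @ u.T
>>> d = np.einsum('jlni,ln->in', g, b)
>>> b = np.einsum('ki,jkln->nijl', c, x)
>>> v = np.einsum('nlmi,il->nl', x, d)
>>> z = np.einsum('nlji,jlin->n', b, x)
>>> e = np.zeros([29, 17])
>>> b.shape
(17, 3, 7, 5)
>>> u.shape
(3, 5)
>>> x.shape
(7, 3, 5, 17)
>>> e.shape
(29, 17)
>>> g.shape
(17, 5, 3, 17)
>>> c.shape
(3, 3)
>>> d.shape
(17, 3)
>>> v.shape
(7, 3)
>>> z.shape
(17,)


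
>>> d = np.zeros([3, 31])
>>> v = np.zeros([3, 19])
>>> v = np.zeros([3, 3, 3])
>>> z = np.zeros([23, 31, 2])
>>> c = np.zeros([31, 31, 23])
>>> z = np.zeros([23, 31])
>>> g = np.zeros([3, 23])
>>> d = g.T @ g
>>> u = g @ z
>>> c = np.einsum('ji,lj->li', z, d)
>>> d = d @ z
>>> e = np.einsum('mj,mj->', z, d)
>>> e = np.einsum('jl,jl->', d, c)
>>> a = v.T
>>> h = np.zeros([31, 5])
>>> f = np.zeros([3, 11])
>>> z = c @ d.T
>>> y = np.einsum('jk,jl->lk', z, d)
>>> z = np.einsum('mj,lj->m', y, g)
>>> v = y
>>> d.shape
(23, 31)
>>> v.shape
(31, 23)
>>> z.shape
(31,)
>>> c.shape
(23, 31)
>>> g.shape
(3, 23)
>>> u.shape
(3, 31)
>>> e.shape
()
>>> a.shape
(3, 3, 3)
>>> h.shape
(31, 5)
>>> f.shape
(3, 11)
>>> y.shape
(31, 23)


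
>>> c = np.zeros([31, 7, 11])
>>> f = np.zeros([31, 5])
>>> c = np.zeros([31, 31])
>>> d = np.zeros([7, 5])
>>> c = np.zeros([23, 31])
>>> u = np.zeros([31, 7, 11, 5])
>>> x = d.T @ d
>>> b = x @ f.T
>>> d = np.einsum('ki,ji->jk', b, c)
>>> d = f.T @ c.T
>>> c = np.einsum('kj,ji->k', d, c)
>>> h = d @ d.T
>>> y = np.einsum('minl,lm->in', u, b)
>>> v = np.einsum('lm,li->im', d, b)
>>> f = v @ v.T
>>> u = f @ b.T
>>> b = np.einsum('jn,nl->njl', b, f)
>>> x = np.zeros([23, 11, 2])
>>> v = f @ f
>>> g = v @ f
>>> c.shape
(5,)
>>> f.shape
(31, 31)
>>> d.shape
(5, 23)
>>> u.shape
(31, 5)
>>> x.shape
(23, 11, 2)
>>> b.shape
(31, 5, 31)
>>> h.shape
(5, 5)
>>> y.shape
(7, 11)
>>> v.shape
(31, 31)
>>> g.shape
(31, 31)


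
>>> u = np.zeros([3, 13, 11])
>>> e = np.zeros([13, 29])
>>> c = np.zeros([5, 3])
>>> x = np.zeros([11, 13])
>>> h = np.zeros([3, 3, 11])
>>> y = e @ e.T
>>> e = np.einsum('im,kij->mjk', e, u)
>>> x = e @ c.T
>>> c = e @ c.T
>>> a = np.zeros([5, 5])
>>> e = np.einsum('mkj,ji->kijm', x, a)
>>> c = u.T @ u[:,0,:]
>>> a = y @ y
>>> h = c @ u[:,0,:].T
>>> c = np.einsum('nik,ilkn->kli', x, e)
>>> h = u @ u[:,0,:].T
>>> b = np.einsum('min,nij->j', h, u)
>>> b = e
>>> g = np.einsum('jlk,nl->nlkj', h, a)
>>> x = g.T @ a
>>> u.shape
(3, 13, 11)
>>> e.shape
(11, 5, 5, 29)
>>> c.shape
(5, 5, 11)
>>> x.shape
(3, 3, 13, 13)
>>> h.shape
(3, 13, 3)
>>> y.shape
(13, 13)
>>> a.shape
(13, 13)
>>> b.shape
(11, 5, 5, 29)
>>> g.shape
(13, 13, 3, 3)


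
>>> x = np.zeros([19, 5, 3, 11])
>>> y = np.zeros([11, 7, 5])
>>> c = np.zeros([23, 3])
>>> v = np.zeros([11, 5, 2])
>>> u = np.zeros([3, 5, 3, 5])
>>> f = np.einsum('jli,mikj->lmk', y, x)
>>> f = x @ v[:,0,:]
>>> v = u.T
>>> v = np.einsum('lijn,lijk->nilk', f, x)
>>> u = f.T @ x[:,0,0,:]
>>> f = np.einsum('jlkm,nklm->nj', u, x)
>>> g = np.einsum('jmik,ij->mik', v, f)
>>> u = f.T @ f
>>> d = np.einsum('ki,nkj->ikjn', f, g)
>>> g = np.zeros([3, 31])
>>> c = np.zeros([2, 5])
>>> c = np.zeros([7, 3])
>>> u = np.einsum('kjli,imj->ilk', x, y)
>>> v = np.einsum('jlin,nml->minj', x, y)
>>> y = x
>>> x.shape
(19, 5, 3, 11)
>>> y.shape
(19, 5, 3, 11)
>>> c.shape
(7, 3)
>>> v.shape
(7, 3, 11, 19)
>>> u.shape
(11, 3, 19)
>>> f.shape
(19, 2)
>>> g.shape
(3, 31)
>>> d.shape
(2, 19, 11, 5)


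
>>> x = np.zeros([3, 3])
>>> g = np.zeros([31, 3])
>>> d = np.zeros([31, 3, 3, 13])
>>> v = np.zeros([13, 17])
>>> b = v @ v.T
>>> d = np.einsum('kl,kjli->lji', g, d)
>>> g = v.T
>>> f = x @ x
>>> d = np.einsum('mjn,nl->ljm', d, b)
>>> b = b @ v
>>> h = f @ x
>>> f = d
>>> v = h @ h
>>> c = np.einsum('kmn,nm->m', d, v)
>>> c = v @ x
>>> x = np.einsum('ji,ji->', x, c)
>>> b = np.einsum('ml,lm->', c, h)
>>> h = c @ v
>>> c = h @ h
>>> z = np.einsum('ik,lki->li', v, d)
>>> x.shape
()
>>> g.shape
(17, 13)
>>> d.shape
(13, 3, 3)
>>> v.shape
(3, 3)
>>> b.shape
()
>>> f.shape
(13, 3, 3)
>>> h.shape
(3, 3)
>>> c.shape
(3, 3)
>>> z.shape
(13, 3)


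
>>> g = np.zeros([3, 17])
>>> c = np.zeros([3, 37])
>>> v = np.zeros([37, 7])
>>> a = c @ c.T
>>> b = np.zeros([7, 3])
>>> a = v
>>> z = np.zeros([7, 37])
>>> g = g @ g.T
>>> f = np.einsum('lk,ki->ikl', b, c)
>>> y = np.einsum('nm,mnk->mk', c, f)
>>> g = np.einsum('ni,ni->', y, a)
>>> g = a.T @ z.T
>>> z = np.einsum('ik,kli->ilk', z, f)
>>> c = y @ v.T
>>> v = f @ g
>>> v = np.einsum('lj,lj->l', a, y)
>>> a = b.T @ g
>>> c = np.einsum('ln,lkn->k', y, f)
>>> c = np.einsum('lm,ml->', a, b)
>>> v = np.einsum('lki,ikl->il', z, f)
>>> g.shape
(7, 7)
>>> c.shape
()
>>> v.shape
(37, 7)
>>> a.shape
(3, 7)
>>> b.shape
(7, 3)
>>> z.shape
(7, 3, 37)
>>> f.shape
(37, 3, 7)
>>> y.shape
(37, 7)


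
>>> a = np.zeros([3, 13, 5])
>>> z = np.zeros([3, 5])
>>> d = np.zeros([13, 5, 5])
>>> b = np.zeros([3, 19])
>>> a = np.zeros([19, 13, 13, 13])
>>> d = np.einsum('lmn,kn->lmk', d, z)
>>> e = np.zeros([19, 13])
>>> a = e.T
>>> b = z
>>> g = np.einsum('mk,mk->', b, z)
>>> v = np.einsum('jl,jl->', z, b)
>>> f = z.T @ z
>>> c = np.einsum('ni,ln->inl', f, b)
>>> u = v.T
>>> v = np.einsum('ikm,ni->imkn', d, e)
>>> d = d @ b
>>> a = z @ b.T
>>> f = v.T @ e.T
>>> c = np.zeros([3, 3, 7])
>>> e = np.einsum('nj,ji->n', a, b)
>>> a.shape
(3, 3)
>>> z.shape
(3, 5)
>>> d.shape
(13, 5, 5)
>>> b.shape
(3, 5)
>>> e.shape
(3,)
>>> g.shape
()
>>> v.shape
(13, 3, 5, 19)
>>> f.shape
(19, 5, 3, 19)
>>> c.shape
(3, 3, 7)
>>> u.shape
()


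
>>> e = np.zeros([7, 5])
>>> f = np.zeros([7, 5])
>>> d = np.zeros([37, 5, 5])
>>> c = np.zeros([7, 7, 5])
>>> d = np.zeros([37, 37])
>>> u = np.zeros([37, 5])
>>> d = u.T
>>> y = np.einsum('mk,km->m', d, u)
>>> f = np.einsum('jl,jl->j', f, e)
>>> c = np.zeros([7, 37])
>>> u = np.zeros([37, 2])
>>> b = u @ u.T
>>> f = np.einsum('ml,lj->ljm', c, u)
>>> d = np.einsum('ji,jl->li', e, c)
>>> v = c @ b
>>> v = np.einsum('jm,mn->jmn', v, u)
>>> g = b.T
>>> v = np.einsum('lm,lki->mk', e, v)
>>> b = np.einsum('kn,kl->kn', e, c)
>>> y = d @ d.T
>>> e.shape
(7, 5)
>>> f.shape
(37, 2, 7)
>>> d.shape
(37, 5)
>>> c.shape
(7, 37)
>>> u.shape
(37, 2)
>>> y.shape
(37, 37)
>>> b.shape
(7, 5)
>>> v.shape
(5, 37)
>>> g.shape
(37, 37)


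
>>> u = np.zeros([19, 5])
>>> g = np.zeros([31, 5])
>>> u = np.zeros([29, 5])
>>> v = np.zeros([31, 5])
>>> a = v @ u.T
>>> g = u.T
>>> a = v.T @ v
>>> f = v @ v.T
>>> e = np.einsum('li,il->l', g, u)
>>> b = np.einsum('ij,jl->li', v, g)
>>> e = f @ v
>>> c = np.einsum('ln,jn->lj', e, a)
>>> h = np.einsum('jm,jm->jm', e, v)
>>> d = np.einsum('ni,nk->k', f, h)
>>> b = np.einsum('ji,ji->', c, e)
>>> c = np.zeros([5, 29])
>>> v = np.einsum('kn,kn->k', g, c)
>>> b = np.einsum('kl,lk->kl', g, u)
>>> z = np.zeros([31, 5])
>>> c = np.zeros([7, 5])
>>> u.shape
(29, 5)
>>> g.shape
(5, 29)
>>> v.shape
(5,)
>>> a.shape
(5, 5)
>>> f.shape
(31, 31)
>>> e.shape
(31, 5)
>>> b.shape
(5, 29)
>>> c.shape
(7, 5)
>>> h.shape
(31, 5)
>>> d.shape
(5,)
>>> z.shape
(31, 5)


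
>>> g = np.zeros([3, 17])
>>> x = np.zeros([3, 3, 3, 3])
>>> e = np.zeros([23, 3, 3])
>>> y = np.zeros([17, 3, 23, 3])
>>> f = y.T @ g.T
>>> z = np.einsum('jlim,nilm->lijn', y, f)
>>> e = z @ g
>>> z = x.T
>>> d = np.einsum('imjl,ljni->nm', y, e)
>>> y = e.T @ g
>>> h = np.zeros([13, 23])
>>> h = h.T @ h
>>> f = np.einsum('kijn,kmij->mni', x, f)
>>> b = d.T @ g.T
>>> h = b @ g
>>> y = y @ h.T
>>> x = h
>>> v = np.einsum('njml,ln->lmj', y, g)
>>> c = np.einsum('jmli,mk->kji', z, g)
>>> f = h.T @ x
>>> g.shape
(3, 17)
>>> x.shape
(3, 17)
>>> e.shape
(3, 23, 17, 17)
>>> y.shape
(17, 17, 23, 3)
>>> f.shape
(17, 17)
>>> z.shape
(3, 3, 3, 3)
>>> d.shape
(17, 3)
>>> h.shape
(3, 17)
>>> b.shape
(3, 3)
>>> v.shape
(3, 23, 17)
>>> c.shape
(17, 3, 3)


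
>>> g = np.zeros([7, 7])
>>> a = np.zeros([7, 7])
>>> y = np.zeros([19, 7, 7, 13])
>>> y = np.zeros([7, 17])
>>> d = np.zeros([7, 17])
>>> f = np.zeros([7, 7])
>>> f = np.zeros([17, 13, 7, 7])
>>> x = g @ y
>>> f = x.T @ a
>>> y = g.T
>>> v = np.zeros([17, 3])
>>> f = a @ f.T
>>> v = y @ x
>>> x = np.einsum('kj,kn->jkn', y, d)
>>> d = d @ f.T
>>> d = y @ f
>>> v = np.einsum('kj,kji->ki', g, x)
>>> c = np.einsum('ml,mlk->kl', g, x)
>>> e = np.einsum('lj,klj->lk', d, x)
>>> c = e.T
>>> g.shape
(7, 7)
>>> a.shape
(7, 7)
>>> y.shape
(7, 7)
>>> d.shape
(7, 17)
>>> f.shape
(7, 17)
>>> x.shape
(7, 7, 17)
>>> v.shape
(7, 17)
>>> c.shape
(7, 7)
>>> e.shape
(7, 7)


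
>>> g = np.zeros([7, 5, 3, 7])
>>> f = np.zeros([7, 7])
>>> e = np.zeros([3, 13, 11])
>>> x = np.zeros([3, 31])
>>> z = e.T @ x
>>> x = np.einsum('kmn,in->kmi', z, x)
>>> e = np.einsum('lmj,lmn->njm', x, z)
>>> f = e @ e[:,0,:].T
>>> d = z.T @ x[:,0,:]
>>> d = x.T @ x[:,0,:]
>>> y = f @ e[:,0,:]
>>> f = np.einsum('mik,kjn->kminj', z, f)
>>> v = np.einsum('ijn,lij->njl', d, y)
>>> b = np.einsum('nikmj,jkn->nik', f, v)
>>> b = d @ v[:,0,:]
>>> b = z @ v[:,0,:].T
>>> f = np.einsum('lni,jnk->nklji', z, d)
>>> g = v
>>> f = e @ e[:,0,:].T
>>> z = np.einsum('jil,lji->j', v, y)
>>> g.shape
(3, 13, 31)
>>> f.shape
(31, 3, 31)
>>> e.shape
(31, 3, 13)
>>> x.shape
(11, 13, 3)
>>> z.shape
(3,)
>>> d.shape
(3, 13, 3)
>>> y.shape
(31, 3, 13)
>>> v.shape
(3, 13, 31)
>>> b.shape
(11, 13, 3)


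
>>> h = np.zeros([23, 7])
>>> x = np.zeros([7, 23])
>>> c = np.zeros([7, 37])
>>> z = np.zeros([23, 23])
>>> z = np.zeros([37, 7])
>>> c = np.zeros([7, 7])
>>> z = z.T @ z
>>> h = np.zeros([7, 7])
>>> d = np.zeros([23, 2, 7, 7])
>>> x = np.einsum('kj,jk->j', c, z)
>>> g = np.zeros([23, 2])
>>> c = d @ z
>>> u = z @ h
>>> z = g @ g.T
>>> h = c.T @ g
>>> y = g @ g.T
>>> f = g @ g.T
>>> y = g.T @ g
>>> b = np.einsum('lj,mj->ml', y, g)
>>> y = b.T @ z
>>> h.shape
(7, 7, 2, 2)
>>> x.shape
(7,)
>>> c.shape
(23, 2, 7, 7)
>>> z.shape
(23, 23)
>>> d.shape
(23, 2, 7, 7)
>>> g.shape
(23, 2)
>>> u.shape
(7, 7)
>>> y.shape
(2, 23)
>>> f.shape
(23, 23)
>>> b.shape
(23, 2)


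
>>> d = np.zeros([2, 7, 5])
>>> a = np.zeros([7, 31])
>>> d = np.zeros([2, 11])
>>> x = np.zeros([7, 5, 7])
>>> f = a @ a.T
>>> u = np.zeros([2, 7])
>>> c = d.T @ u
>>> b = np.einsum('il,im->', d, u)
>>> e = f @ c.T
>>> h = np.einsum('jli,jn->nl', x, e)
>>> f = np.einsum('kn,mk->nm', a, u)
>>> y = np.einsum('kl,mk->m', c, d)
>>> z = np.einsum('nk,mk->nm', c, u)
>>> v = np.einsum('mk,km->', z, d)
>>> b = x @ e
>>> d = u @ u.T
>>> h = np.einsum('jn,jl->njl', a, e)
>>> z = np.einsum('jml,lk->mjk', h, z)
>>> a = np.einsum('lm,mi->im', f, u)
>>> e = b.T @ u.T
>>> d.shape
(2, 2)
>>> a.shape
(7, 2)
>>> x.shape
(7, 5, 7)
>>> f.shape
(31, 2)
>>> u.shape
(2, 7)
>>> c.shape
(11, 7)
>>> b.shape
(7, 5, 11)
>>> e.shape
(11, 5, 2)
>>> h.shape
(31, 7, 11)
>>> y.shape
(2,)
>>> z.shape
(7, 31, 2)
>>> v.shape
()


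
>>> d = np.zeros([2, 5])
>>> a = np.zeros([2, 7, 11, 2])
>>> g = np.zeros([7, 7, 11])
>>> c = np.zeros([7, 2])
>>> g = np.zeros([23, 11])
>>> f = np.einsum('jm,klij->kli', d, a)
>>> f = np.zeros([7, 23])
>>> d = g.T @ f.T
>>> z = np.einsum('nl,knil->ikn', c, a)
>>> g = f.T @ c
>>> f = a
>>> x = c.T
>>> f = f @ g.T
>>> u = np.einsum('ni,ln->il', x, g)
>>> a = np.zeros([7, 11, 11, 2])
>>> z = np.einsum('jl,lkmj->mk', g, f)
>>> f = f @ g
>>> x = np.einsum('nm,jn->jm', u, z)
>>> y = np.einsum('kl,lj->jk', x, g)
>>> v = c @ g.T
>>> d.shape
(11, 7)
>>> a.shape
(7, 11, 11, 2)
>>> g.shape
(23, 2)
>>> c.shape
(7, 2)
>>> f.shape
(2, 7, 11, 2)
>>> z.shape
(11, 7)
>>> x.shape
(11, 23)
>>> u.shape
(7, 23)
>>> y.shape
(2, 11)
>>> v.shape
(7, 23)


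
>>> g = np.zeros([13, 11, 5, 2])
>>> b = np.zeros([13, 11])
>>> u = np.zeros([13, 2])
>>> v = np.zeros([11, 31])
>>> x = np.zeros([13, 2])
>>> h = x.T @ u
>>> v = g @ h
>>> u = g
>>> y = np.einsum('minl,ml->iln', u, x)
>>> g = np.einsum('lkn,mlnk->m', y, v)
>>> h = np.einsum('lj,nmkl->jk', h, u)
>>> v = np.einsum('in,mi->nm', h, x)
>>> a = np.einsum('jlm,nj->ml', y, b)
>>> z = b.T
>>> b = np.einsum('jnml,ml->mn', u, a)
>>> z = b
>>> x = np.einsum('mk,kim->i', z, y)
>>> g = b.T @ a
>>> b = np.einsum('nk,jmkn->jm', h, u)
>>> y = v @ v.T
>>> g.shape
(11, 2)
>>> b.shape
(13, 11)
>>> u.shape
(13, 11, 5, 2)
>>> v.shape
(5, 13)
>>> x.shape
(2,)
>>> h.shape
(2, 5)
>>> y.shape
(5, 5)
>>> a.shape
(5, 2)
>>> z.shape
(5, 11)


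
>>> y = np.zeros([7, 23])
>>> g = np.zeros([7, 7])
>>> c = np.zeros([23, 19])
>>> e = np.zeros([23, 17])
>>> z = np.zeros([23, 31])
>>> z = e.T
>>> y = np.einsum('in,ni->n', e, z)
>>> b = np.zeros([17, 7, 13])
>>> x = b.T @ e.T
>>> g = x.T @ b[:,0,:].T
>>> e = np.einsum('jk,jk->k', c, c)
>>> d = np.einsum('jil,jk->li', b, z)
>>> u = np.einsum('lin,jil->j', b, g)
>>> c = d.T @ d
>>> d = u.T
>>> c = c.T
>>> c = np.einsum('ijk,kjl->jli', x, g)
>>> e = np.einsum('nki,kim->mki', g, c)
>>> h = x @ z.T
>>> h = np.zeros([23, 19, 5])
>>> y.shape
(17,)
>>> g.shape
(23, 7, 17)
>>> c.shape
(7, 17, 13)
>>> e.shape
(13, 7, 17)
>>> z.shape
(17, 23)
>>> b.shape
(17, 7, 13)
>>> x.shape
(13, 7, 23)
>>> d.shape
(23,)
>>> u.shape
(23,)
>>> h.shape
(23, 19, 5)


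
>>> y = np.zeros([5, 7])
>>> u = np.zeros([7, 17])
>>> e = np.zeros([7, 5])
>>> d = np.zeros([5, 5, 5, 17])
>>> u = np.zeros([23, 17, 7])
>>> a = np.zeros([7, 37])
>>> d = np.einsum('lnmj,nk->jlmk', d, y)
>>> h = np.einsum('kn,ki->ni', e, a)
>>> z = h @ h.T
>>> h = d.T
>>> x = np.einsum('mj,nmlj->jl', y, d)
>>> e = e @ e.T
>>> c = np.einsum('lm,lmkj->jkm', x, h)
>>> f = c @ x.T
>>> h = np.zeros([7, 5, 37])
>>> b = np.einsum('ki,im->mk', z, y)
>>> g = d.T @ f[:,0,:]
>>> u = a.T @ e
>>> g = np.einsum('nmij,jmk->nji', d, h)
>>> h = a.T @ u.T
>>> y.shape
(5, 7)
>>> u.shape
(37, 7)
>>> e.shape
(7, 7)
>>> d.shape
(17, 5, 5, 7)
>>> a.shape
(7, 37)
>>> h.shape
(37, 37)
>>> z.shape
(5, 5)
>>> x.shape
(7, 5)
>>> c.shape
(17, 5, 5)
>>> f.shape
(17, 5, 7)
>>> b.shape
(7, 5)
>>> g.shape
(17, 7, 5)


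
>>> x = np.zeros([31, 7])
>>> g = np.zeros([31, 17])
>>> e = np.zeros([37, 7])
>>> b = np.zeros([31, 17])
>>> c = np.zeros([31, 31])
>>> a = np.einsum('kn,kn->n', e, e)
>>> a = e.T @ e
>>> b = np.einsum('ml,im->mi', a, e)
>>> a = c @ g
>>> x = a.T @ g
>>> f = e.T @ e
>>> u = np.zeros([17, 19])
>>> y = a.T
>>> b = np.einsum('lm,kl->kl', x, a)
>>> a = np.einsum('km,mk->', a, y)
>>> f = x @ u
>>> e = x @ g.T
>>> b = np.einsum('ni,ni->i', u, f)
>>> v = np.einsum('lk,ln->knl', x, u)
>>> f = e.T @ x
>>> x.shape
(17, 17)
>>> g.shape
(31, 17)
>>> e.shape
(17, 31)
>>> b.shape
(19,)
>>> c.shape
(31, 31)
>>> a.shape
()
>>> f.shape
(31, 17)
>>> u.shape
(17, 19)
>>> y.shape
(17, 31)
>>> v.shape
(17, 19, 17)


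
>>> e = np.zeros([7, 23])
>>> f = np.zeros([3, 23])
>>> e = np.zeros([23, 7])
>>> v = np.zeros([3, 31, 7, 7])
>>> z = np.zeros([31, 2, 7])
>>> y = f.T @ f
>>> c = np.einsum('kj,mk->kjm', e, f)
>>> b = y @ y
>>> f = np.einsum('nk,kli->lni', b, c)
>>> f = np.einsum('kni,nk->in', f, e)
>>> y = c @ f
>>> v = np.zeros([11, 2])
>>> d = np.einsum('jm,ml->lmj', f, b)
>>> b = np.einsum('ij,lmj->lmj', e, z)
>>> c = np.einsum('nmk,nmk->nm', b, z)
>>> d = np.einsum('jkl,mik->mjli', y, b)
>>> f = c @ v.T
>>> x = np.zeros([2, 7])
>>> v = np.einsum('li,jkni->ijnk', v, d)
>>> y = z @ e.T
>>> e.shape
(23, 7)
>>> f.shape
(31, 11)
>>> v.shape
(2, 31, 23, 23)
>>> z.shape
(31, 2, 7)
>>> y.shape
(31, 2, 23)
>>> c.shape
(31, 2)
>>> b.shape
(31, 2, 7)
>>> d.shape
(31, 23, 23, 2)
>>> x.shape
(2, 7)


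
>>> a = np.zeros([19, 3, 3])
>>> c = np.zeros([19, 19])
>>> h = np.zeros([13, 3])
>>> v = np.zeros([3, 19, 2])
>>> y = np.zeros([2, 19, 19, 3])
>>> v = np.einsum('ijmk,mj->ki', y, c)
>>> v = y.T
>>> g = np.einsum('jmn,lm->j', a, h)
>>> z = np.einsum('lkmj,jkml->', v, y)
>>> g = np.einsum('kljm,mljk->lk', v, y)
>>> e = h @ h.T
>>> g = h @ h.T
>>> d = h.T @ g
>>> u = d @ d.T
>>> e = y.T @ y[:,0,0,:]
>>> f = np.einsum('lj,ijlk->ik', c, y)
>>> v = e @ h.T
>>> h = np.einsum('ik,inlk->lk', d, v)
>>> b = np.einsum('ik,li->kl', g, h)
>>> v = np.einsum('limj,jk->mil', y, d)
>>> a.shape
(19, 3, 3)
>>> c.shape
(19, 19)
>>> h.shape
(19, 13)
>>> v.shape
(19, 19, 2)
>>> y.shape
(2, 19, 19, 3)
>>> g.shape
(13, 13)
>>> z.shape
()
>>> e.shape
(3, 19, 19, 3)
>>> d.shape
(3, 13)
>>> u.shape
(3, 3)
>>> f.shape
(2, 3)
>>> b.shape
(13, 19)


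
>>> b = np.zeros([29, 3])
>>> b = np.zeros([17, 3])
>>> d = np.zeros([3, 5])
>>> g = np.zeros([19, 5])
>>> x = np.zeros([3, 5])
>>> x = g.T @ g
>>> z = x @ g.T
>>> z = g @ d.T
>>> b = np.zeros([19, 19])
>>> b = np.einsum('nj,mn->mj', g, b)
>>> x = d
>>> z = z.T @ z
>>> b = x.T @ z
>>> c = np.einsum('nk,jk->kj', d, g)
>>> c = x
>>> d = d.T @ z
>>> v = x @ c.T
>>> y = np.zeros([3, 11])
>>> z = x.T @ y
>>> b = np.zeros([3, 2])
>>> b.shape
(3, 2)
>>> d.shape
(5, 3)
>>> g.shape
(19, 5)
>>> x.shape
(3, 5)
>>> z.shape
(5, 11)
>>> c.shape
(3, 5)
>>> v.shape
(3, 3)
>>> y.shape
(3, 11)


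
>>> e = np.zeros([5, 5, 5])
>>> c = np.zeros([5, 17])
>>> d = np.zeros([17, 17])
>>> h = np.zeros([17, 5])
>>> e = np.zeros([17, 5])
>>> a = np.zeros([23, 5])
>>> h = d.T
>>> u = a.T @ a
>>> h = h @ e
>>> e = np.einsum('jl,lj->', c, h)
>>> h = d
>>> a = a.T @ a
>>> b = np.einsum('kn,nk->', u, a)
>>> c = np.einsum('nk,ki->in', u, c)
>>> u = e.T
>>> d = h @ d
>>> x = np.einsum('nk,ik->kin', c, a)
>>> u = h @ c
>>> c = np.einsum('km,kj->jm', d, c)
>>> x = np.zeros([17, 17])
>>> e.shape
()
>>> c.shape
(5, 17)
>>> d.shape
(17, 17)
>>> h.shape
(17, 17)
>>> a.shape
(5, 5)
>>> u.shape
(17, 5)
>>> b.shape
()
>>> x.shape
(17, 17)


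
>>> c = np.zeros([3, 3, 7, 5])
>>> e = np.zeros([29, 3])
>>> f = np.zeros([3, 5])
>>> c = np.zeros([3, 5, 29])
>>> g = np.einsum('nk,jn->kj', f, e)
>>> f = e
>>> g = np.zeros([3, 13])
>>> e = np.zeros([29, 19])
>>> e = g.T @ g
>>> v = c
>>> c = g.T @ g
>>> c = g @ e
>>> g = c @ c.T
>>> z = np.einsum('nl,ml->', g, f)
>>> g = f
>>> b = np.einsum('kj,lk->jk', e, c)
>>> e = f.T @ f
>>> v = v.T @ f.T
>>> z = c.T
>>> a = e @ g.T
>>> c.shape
(3, 13)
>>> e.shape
(3, 3)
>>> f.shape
(29, 3)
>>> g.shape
(29, 3)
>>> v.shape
(29, 5, 29)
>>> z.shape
(13, 3)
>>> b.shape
(13, 13)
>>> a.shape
(3, 29)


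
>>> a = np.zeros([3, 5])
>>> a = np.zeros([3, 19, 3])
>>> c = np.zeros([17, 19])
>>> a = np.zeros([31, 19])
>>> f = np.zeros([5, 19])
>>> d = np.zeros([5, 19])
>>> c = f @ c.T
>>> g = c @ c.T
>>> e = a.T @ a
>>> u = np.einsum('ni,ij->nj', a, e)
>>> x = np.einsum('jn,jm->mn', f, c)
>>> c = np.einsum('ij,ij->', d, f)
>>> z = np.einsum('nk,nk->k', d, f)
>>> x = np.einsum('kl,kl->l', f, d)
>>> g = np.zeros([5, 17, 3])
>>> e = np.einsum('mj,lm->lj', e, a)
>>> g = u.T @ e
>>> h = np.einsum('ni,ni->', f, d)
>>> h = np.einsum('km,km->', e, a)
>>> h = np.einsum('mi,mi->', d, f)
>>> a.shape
(31, 19)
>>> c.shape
()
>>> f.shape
(5, 19)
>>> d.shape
(5, 19)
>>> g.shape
(19, 19)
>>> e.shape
(31, 19)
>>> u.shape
(31, 19)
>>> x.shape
(19,)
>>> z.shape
(19,)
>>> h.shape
()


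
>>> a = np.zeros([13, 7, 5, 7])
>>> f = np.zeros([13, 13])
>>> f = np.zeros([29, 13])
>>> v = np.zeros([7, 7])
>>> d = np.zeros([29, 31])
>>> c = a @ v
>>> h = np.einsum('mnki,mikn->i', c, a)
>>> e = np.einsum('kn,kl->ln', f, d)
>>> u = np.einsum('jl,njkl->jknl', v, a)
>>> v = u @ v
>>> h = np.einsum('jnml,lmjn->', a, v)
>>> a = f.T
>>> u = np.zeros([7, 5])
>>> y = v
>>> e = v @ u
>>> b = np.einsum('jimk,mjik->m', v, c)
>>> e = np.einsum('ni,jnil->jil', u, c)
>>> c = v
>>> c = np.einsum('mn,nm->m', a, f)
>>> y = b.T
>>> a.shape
(13, 29)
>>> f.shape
(29, 13)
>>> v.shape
(7, 5, 13, 7)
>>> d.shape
(29, 31)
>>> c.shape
(13,)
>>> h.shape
()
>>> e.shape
(13, 5, 7)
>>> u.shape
(7, 5)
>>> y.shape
(13,)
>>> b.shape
(13,)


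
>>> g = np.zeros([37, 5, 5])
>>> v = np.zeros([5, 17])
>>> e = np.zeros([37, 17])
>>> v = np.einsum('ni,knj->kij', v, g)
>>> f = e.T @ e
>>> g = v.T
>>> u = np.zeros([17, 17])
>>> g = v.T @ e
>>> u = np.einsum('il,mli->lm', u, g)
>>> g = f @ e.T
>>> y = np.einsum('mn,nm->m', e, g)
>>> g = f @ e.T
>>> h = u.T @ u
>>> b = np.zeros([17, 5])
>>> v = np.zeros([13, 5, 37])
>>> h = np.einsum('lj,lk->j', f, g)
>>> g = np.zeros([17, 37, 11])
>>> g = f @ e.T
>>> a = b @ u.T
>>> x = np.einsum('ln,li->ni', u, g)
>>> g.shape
(17, 37)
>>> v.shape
(13, 5, 37)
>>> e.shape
(37, 17)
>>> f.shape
(17, 17)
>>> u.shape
(17, 5)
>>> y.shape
(37,)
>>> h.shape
(17,)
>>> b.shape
(17, 5)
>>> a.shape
(17, 17)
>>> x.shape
(5, 37)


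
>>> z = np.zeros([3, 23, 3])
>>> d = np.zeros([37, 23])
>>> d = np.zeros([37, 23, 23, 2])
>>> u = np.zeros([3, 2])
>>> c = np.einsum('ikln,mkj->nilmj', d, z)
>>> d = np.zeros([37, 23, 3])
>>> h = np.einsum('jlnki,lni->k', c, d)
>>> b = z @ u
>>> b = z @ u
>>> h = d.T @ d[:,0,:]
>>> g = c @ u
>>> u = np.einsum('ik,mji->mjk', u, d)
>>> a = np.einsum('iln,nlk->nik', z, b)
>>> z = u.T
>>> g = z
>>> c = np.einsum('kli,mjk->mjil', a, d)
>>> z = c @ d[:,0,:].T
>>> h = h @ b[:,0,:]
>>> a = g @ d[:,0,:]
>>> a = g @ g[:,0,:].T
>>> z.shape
(37, 23, 2, 37)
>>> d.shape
(37, 23, 3)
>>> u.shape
(37, 23, 2)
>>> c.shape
(37, 23, 2, 3)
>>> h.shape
(3, 23, 2)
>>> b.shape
(3, 23, 2)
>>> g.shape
(2, 23, 37)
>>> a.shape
(2, 23, 2)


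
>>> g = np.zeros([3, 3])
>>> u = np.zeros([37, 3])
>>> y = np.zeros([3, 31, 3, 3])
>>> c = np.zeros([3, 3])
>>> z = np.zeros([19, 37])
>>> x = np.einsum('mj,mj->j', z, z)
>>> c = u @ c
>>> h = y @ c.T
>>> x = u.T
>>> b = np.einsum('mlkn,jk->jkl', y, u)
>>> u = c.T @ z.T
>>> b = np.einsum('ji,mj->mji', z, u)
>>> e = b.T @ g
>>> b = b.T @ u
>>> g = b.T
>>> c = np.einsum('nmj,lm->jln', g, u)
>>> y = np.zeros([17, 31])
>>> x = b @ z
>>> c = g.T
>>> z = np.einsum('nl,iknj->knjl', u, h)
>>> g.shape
(19, 19, 37)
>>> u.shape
(3, 19)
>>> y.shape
(17, 31)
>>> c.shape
(37, 19, 19)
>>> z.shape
(31, 3, 37, 19)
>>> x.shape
(37, 19, 37)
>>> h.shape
(3, 31, 3, 37)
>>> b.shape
(37, 19, 19)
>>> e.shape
(37, 19, 3)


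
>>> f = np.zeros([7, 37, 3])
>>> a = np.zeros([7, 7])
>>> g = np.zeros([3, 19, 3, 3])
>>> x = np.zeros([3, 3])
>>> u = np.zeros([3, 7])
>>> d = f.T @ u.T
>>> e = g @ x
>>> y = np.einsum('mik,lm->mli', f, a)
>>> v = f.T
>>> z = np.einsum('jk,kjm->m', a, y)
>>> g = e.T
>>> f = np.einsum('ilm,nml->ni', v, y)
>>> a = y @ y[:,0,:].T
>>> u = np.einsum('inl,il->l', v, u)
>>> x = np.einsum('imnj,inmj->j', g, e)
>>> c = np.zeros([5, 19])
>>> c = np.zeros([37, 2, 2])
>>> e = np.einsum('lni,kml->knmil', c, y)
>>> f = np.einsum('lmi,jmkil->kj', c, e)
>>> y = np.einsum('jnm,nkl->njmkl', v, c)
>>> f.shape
(7, 7)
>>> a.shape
(7, 7, 7)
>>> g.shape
(3, 3, 19, 3)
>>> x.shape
(3,)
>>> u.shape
(7,)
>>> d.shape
(3, 37, 3)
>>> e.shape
(7, 2, 7, 2, 37)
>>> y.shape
(37, 3, 7, 2, 2)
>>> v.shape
(3, 37, 7)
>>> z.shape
(37,)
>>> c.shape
(37, 2, 2)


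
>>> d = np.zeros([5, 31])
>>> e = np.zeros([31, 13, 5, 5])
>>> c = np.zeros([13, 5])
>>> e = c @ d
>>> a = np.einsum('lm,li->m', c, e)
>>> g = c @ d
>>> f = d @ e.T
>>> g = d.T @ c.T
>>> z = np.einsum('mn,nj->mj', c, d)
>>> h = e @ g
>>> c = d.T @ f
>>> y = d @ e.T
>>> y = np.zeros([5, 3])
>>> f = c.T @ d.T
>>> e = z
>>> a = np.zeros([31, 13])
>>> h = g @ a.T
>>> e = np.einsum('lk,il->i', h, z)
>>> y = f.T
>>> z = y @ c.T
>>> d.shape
(5, 31)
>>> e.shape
(13,)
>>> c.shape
(31, 13)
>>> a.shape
(31, 13)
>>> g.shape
(31, 13)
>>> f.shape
(13, 5)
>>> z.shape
(5, 31)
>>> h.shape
(31, 31)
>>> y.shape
(5, 13)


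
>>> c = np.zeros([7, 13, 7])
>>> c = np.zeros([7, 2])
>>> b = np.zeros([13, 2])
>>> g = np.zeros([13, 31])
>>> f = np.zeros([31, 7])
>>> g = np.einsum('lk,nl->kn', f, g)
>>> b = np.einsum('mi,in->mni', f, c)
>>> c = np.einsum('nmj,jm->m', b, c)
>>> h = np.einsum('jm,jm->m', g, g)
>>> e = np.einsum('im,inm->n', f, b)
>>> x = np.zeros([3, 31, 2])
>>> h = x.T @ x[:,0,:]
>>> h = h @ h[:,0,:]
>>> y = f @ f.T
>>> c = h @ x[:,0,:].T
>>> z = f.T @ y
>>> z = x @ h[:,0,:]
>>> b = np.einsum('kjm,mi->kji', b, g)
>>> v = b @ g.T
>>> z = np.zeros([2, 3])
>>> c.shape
(2, 31, 3)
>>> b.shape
(31, 2, 13)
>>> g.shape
(7, 13)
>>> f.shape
(31, 7)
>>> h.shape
(2, 31, 2)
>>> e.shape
(2,)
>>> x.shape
(3, 31, 2)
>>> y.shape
(31, 31)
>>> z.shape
(2, 3)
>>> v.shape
(31, 2, 7)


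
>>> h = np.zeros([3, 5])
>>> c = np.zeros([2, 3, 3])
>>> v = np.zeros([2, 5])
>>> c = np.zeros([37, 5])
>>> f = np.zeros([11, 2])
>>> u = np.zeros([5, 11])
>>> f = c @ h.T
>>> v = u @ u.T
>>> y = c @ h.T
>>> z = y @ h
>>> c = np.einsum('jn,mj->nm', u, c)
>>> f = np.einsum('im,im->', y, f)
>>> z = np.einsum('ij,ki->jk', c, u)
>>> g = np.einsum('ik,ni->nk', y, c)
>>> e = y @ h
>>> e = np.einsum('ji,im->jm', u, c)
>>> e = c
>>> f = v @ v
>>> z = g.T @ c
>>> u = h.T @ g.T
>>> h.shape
(3, 5)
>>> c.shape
(11, 37)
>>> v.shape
(5, 5)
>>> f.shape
(5, 5)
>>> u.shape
(5, 11)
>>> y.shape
(37, 3)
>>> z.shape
(3, 37)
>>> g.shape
(11, 3)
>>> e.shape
(11, 37)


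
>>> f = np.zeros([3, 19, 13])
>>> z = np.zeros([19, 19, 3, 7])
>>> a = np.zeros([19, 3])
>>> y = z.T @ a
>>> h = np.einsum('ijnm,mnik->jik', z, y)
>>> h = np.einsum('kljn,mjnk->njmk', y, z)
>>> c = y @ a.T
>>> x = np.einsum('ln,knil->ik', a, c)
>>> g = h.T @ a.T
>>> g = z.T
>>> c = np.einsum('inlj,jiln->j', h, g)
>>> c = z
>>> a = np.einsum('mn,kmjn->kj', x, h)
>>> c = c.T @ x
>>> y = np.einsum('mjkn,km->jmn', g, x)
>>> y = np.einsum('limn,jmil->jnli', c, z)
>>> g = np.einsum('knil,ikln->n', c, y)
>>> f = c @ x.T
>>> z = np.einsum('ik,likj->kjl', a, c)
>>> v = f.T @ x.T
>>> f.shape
(7, 3, 19, 19)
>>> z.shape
(19, 7, 7)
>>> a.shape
(3, 19)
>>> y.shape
(19, 7, 7, 3)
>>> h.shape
(3, 19, 19, 7)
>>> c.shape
(7, 3, 19, 7)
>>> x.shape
(19, 7)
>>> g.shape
(3,)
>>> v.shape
(19, 19, 3, 19)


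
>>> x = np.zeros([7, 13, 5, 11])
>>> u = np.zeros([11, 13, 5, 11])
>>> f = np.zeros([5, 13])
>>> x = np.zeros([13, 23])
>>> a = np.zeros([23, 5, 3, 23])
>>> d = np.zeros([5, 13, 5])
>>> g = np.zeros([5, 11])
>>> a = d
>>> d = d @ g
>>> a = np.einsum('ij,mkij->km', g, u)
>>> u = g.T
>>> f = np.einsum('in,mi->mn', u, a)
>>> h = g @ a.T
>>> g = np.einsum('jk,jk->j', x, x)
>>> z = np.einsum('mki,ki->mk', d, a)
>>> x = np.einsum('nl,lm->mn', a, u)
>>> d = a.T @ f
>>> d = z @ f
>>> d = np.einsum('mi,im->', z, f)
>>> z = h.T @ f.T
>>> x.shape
(5, 13)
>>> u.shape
(11, 5)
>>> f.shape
(13, 5)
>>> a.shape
(13, 11)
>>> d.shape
()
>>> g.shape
(13,)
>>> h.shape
(5, 13)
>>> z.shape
(13, 13)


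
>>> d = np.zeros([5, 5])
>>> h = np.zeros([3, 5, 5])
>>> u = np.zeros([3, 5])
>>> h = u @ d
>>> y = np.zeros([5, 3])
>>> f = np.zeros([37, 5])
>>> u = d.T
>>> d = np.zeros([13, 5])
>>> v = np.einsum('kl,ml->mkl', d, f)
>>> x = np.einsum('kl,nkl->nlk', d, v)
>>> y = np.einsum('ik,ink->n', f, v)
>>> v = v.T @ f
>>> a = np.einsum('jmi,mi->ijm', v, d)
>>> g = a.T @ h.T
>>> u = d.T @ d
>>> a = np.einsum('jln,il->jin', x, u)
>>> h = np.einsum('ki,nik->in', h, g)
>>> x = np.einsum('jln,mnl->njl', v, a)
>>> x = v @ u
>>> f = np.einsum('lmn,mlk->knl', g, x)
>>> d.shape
(13, 5)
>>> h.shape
(5, 13)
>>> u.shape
(5, 5)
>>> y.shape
(13,)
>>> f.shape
(5, 3, 13)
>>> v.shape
(5, 13, 5)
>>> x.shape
(5, 13, 5)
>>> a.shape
(37, 5, 13)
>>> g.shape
(13, 5, 3)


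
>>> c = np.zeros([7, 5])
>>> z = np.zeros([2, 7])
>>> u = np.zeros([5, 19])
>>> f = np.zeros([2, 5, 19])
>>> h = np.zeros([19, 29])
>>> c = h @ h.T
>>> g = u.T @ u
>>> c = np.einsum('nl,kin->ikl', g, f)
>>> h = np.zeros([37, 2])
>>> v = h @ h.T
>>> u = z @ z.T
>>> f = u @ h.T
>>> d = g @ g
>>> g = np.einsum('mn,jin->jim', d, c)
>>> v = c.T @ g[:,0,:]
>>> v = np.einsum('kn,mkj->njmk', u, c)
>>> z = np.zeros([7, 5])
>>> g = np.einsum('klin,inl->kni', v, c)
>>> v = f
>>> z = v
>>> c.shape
(5, 2, 19)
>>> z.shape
(2, 37)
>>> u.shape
(2, 2)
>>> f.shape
(2, 37)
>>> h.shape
(37, 2)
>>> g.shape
(2, 2, 5)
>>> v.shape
(2, 37)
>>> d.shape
(19, 19)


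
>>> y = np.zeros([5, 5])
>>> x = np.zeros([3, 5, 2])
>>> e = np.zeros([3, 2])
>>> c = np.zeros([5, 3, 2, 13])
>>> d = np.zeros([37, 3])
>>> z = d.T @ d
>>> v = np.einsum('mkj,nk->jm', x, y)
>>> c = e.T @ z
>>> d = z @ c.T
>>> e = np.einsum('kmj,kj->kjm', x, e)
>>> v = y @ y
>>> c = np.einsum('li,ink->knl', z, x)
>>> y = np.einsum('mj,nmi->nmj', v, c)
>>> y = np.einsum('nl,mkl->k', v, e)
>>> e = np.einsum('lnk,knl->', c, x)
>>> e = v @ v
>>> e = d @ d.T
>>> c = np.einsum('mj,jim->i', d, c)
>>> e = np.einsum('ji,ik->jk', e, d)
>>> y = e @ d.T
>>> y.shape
(3, 3)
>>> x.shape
(3, 5, 2)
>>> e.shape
(3, 2)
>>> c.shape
(5,)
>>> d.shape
(3, 2)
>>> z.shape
(3, 3)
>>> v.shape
(5, 5)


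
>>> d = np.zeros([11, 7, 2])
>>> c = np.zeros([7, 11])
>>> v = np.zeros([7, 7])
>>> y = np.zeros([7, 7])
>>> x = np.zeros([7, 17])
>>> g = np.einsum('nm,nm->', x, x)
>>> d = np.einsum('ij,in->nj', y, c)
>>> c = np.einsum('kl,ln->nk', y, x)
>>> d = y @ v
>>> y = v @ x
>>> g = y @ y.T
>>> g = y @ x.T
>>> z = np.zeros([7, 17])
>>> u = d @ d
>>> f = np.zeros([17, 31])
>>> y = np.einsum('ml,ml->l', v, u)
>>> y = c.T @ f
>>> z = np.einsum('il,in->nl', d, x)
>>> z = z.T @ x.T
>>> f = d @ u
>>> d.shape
(7, 7)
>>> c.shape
(17, 7)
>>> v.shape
(7, 7)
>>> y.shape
(7, 31)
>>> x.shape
(7, 17)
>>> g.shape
(7, 7)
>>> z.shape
(7, 7)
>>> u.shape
(7, 7)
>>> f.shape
(7, 7)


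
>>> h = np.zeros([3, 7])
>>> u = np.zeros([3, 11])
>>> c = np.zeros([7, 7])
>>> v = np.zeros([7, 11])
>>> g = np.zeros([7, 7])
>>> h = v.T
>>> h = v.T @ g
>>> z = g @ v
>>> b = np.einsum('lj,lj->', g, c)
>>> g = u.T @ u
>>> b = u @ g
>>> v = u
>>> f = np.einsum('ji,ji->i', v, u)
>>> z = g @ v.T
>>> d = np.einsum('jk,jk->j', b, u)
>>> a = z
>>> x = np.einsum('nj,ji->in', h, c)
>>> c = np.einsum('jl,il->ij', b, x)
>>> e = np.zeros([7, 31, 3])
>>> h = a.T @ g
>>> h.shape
(3, 11)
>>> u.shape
(3, 11)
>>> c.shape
(7, 3)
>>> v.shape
(3, 11)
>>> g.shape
(11, 11)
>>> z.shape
(11, 3)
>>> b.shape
(3, 11)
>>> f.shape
(11,)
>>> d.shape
(3,)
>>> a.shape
(11, 3)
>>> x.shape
(7, 11)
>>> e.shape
(7, 31, 3)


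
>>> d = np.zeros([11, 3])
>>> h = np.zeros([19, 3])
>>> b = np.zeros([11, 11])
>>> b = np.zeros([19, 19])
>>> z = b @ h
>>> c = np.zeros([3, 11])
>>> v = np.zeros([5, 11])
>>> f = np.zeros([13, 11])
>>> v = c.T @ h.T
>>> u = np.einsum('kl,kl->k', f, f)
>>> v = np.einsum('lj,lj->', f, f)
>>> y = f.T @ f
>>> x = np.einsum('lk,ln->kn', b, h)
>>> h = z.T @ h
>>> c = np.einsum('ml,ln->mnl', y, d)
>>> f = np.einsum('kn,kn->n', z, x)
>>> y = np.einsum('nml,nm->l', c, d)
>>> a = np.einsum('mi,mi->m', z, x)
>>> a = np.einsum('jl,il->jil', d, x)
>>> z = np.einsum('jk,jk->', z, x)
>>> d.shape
(11, 3)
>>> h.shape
(3, 3)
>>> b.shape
(19, 19)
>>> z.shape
()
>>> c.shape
(11, 3, 11)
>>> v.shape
()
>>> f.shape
(3,)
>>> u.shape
(13,)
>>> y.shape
(11,)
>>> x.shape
(19, 3)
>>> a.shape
(11, 19, 3)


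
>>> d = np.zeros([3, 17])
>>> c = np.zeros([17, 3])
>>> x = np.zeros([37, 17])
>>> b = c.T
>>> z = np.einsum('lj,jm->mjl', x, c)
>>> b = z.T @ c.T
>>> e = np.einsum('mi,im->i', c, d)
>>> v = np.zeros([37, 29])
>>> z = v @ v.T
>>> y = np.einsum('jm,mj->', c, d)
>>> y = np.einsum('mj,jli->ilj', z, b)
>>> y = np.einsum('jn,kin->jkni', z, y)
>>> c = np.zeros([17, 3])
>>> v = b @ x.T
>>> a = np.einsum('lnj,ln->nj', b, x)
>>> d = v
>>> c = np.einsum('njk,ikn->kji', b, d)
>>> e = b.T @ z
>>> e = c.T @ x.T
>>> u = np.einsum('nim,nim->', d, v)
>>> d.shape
(37, 17, 37)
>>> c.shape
(17, 17, 37)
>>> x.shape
(37, 17)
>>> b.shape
(37, 17, 17)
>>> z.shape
(37, 37)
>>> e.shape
(37, 17, 37)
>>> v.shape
(37, 17, 37)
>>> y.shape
(37, 17, 37, 17)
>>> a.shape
(17, 17)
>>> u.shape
()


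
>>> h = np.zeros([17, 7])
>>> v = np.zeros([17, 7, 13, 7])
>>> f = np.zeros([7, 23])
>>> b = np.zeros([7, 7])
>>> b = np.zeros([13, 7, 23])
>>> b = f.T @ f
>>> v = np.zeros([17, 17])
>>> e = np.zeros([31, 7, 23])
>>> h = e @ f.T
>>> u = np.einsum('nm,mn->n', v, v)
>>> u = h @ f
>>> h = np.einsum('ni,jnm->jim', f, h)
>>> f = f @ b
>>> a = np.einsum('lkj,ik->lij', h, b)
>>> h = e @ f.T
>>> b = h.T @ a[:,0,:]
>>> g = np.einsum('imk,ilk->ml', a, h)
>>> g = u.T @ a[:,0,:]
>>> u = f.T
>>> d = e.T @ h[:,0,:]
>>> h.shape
(31, 7, 7)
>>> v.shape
(17, 17)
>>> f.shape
(7, 23)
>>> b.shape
(7, 7, 7)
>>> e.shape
(31, 7, 23)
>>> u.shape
(23, 7)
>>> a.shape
(31, 23, 7)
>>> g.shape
(23, 7, 7)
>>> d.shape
(23, 7, 7)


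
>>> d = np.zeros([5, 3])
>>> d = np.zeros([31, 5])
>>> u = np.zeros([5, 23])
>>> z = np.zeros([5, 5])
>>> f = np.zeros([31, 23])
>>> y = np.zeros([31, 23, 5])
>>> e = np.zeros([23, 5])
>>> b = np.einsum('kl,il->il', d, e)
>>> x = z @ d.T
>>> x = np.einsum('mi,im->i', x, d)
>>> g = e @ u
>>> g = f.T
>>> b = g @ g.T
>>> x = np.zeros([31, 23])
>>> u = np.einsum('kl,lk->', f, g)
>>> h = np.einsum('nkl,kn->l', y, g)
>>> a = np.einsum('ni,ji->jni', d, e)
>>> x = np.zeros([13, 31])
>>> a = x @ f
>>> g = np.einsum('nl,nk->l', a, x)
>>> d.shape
(31, 5)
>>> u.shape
()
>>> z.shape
(5, 5)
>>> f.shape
(31, 23)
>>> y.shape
(31, 23, 5)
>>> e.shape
(23, 5)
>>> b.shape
(23, 23)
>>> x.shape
(13, 31)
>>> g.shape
(23,)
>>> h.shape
(5,)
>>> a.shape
(13, 23)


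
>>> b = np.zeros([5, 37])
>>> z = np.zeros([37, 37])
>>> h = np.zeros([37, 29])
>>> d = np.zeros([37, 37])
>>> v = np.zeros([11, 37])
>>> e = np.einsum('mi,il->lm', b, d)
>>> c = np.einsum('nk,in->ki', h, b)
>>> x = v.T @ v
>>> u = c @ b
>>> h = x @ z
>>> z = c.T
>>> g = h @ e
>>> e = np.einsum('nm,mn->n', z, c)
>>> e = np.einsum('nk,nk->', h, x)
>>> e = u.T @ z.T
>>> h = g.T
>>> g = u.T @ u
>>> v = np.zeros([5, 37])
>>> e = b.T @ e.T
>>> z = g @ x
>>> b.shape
(5, 37)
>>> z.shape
(37, 37)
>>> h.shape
(5, 37)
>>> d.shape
(37, 37)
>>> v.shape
(5, 37)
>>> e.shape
(37, 37)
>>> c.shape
(29, 5)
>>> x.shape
(37, 37)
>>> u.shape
(29, 37)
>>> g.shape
(37, 37)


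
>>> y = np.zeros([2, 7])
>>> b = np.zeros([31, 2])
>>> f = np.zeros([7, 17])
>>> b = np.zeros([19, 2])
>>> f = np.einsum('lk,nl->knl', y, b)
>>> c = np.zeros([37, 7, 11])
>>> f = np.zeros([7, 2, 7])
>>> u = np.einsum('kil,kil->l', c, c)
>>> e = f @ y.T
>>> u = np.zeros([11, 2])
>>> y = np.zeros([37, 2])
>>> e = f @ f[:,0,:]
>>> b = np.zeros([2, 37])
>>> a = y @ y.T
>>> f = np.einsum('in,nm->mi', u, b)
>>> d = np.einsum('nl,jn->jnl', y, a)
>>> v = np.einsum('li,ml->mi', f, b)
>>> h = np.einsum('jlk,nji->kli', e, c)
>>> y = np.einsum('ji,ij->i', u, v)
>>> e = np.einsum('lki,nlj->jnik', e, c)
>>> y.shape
(2,)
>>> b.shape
(2, 37)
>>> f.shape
(37, 11)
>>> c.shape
(37, 7, 11)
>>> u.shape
(11, 2)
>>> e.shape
(11, 37, 7, 2)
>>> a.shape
(37, 37)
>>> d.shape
(37, 37, 2)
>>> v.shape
(2, 11)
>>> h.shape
(7, 2, 11)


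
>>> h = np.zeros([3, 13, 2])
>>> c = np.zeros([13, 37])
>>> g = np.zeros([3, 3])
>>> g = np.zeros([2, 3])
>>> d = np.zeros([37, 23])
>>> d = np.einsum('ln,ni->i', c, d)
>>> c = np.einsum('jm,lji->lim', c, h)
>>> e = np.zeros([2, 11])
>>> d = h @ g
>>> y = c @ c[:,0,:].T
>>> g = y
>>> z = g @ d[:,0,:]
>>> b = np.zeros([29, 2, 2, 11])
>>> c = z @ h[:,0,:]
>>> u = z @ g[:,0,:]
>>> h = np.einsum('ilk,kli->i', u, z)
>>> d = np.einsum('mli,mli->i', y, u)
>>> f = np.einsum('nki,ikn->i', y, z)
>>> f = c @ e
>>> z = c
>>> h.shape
(3,)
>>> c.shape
(3, 2, 2)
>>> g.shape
(3, 2, 3)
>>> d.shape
(3,)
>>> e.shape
(2, 11)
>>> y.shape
(3, 2, 3)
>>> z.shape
(3, 2, 2)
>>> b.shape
(29, 2, 2, 11)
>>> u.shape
(3, 2, 3)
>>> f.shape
(3, 2, 11)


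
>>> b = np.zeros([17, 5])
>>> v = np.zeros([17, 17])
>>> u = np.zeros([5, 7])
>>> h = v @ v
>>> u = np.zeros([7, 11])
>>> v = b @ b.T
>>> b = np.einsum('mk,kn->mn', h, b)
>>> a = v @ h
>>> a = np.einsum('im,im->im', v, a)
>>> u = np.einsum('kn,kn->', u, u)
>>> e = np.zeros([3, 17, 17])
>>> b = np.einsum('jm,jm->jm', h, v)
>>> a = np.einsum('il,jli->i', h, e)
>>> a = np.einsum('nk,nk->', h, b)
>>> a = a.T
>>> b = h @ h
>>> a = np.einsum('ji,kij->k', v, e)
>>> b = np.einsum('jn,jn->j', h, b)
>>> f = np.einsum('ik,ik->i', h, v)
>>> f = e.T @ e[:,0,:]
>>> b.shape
(17,)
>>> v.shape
(17, 17)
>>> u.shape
()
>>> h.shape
(17, 17)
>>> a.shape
(3,)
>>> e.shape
(3, 17, 17)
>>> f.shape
(17, 17, 17)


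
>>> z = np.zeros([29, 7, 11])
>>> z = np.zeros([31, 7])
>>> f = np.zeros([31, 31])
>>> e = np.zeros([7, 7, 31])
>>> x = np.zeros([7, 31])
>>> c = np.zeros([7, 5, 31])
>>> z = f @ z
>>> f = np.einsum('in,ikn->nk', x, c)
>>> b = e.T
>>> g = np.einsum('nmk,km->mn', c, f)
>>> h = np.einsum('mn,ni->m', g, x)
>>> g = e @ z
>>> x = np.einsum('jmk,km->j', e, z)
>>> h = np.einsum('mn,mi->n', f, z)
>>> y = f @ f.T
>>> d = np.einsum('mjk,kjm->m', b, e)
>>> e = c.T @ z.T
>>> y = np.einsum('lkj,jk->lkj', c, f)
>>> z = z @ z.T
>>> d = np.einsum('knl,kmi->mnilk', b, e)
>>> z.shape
(31, 31)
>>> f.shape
(31, 5)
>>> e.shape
(31, 5, 31)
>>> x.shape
(7,)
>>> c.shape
(7, 5, 31)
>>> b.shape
(31, 7, 7)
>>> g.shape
(7, 7, 7)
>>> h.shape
(5,)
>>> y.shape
(7, 5, 31)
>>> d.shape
(5, 7, 31, 7, 31)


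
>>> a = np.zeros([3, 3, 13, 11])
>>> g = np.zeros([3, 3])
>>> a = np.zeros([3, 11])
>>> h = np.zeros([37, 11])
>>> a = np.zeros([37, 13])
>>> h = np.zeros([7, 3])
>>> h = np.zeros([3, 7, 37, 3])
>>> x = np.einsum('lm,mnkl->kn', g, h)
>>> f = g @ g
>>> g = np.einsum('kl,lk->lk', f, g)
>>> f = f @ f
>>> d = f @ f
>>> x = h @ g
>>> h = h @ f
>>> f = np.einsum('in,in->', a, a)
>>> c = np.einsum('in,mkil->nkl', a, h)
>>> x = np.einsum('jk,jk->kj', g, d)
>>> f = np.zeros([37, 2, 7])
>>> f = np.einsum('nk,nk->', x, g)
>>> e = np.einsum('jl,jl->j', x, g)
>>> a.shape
(37, 13)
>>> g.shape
(3, 3)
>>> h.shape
(3, 7, 37, 3)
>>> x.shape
(3, 3)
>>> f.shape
()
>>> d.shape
(3, 3)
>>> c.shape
(13, 7, 3)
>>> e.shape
(3,)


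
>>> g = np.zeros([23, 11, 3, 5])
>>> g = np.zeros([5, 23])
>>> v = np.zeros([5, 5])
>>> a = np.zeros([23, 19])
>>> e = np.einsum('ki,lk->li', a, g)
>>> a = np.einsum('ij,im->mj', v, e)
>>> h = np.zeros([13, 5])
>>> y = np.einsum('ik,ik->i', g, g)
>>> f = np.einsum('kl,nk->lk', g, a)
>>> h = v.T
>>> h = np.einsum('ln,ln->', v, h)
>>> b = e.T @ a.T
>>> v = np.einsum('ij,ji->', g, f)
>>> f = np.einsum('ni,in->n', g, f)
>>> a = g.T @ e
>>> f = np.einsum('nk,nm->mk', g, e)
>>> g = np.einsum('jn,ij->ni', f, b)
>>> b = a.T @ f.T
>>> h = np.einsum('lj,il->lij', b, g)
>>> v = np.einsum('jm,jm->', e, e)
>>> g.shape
(23, 19)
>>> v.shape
()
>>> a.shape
(23, 19)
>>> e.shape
(5, 19)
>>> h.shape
(19, 23, 19)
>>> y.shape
(5,)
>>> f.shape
(19, 23)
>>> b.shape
(19, 19)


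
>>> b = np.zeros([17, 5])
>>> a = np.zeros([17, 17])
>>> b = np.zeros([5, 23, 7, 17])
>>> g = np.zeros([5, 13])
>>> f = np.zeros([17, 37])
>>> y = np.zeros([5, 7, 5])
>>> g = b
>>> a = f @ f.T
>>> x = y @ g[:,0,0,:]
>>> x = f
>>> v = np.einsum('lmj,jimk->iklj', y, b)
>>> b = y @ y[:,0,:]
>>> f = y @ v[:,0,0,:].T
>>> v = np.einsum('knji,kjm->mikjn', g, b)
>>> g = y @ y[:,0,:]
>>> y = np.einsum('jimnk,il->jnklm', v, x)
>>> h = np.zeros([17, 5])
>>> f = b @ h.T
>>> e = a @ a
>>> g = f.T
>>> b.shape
(5, 7, 5)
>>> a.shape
(17, 17)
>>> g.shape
(17, 7, 5)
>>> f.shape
(5, 7, 17)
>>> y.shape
(5, 7, 23, 37, 5)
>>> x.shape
(17, 37)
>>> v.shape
(5, 17, 5, 7, 23)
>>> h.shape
(17, 5)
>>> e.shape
(17, 17)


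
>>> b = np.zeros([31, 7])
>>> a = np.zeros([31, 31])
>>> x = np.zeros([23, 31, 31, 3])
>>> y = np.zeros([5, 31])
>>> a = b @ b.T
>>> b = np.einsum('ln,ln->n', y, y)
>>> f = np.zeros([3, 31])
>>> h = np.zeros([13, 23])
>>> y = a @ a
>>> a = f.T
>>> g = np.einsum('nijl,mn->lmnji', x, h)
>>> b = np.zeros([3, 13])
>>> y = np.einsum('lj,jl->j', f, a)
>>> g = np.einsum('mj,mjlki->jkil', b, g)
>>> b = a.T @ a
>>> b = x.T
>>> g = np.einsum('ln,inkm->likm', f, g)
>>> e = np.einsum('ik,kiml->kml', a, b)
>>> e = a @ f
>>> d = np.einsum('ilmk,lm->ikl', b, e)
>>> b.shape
(3, 31, 31, 23)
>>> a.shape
(31, 3)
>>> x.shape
(23, 31, 31, 3)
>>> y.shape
(31,)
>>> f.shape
(3, 31)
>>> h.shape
(13, 23)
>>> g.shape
(3, 13, 31, 23)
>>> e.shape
(31, 31)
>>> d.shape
(3, 23, 31)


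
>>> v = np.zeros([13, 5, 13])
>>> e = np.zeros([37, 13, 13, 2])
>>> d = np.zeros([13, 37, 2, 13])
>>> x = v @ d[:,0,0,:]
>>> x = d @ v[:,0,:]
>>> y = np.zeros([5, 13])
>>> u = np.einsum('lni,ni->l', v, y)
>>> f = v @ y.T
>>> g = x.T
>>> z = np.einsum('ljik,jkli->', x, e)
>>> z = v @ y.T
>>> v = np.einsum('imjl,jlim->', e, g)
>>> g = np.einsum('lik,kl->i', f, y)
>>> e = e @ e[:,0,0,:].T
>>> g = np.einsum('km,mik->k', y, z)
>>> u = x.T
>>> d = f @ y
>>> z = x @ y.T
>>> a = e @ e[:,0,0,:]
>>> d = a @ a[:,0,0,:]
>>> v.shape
()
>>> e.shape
(37, 13, 13, 37)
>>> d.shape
(37, 13, 13, 37)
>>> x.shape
(13, 37, 2, 13)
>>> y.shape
(5, 13)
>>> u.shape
(13, 2, 37, 13)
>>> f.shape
(13, 5, 5)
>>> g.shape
(5,)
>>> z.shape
(13, 37, 2, 5)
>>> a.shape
(37, 13, 13, 37)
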